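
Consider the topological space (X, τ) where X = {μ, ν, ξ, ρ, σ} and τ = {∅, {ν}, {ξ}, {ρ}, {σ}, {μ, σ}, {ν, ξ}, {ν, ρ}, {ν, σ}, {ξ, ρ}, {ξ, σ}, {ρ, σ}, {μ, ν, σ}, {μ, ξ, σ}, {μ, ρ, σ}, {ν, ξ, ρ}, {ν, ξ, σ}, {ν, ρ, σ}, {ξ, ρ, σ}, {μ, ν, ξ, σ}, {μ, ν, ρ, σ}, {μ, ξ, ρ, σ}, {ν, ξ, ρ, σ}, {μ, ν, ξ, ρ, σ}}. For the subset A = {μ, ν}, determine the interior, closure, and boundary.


int(A) = {ν}, cl(A) = {μ, ν}, ∂A = {μ}.

Closed sets in (X, τ) are complements of opens:
  closed(X, τ) = {∅, {μ}, {ν}, {ξ}, {ρ}, {μ, ν}, {μ, ξ}, {μ, ρ}, {μ, σ}, {ν, ξ}, {ν, ρ}, {ξ, ρ}, {μ, ν, ξ}, {μ, ν, ρ}, {μ, ν, σ}, {μ, ξ, ρ}, {μ, ξ, σ}, {μ, ρ, σ}, {ν, ξ, ρ}, {μ, ν, ξ, ρ}, {μ, ν, ξ, σ}, {μ, ν, ρ, σ}, {μ, ξ, ρ, σ}, {μ, ν, ξ, ρ, σ}}.
int(A) = ⋃ {U ∈ τ : U ⊆ A}. Opens contained in A: ∅, {ν}.
Taking the union of these: int(A) = {ν}.
cl(A) = ⋂ {C closed : A ⊆ C}. Closed sets containing A: {μ, ν}, {μ, ν, ξ}, {μ, ν, ρ}, {μ, ν, σ}, {μ, ν, ξ, ρ}, {μ, ν, ξ, σ}, {μ, ν, ρ, σ}, {μ, ν, ξ, ρ, σ}.
Intersecting these: cl(A) = {μ, ν}.
∂A = cl(A) ∖ int(A) = {μ, ν} ∖ {ν} = {μ}.


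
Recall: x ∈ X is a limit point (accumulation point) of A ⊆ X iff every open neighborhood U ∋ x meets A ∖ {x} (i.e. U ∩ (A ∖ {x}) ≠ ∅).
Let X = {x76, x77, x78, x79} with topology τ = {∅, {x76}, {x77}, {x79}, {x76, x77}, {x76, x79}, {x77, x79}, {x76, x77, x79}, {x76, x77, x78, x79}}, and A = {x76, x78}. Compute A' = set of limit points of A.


A' = {x78}

For each x ∈ X, list the open sets U ∈ τ with x ∈ U, then check whether U ∩ (A ∖ {x}) ≠ ∅ for every such U.
  x = x76: open {x76} ∋ x has {x76} ∩ (A ∖ {x76}) = ∅, so x is NOT a limit point.
  x = x77: open {x77} ∋ x has {x77} ∩ (A ∖ {x77}) = ∅, so x is NOT a limit point.
  x = x78: opens ∋ x are {x76, x77, x78, x79}; each meets A ∖ {x78}, so x IS a limit point.
  x = x79: open {x79} ∋ x has {x79} ∩ (A ∖ {x79}) = ∅, so x is NOT a limit point.
Collecting: A' = {x78}.


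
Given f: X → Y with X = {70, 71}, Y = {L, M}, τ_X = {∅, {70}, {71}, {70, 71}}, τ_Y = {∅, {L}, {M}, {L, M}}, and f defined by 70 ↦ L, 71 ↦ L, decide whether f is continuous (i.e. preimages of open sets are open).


f IS continuous.

Compute f^{-1}(U) for each U ∈ τ_Y:
  U = ∅: f^{-1}(U) = ∅ ∈ τ_X ✓.
  U = {L}: f^{-1}(U) = {70, 71} ∈ τ_X ✓.
  U = {M}: f^{-1}(U) = ∅ ∈ τ_X ✓.
  U = {L, M}: f^{-1}(U) = {70, 71} ∈ τ_X ✓.
Every preimage lies in τ_X, so f IS continuous.


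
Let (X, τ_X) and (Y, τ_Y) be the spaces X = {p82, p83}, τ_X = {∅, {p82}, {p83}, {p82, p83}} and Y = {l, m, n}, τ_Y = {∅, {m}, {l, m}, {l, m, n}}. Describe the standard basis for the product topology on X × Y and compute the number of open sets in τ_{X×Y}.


Basis B = {∅ × ∅, {p82} × {m}, {p83} × {m}, {p82} × {l, m}, {p82, p83} × {m}, {p83} × {l, m}, {p82} × {l, m, n}, {p83} × {l, m, n}, {p82, p83} × {l, m}, {p82, p83} × {l, m, n}}; |τ_{X×Y}| = 16.

Enumerate products U × V with U ∈ τ_X, V ∈ τ_Y (deduplicated):
  ∅ × ∅ = {} (∅)
  {p82} × {m} = {(p82,m)}
  {p83} × {m} = {(p83,m)}
  {p82} × {l, m} = {(p82,l), (p82,m)}
  {p82, p83} × {m} = {(p82,m), (p83,m)}
  {p83} × {l, m} = {(p83,l), (p83,m)}
  {p82} × {l, m, n} = {(p82,l), (p82,m), (p82,n)}
  {p83} × {l, m, n} = {(p83,l), (p83,m), (p83,n)}
  {p82, p83} × {l, m} = {(p82,l), (p82,m), (p83,l), (p83,m)}
  {p82, p83} × {l, m, n} = {(p82,l), (p82,m), (p82,n), (p83,l), (p83,m), (p83,n)}
These 10 distinct sets form the basis B.
Close under arbitrary unions to get τ_{X×Y}; counting gives |τ_{X×Y}| = 16.


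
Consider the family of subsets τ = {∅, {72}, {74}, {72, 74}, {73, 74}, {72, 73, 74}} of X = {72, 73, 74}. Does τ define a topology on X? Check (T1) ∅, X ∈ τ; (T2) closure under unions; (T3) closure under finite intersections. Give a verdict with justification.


τ IS a topology on X.

Axiom (T1): ∅ ∈ τ? Yes; X ∈ τ? Yes.
Axiom (T2/T3): check pairwise unions and intersections of members of τ.
All pairwise intersections and unions checked — each lies in τ. Therefore τ satisfies (T1), (T2), (T3): it IS a topology on X.


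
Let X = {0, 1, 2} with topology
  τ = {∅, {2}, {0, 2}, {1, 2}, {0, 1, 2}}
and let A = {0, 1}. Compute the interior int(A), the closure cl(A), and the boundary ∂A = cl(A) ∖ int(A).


int(A) = ∅, cl(A) = {0, 1}, ∂A = {0, 1}.

Closed sets in (X, τ) are complements of opens:
  closed(X, τ) = {∅, {0}, {1}, {0, 1}, {0, 1, 2}}.
int(A) = ⋃ {U ∈ τ : U ⊆ A}. Opens contained in A: ∅.
Taking the union of these: int(A) = ∅.
cl(A) = ⋂ {C closed : A ⊆ C}. Closed sets containing A: {0, 1}, {0, 1, 2}.
Intersecting these: cl(A) = {0, 1}.
∂A = cl(A) ∖ int(A) = {0, 1} ∖ ∅ = {0, 1}.


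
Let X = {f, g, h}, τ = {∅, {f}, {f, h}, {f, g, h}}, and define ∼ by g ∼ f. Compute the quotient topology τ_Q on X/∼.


X/∼ = {[f=g], [h]}; |τ_Q| = 2.

Equivalence classes: [f=g], [h].
Quotient map π: X → X/∼ sends f ↦ [f=g], g ↦ [f=g], h ↦ [h].
For each subset V ⊆ X/∼, compute π^{-1}(V) ⊆ X and check whether π^{-1}(V) ∈ τ. V is open in τ_Q iff π^{-1}(V) ∈ τ.
  V = {}: π^{-1}(V) = ∅ ∈ τ ✓.
  V = {[f=g]}: π^{-1}(V) = {f, g} ∉ τ ✗.
  V = {[h]}: π^{-1}(V) = {h} ∉ τ ✗.
  V = {[f=g], [h]}: π^{-1}(V) = {f, g, h} ∈ τ ✓.
Open sets in the quotient: τ_Q = {{}, {[f=g], [h]}} (2 elements).


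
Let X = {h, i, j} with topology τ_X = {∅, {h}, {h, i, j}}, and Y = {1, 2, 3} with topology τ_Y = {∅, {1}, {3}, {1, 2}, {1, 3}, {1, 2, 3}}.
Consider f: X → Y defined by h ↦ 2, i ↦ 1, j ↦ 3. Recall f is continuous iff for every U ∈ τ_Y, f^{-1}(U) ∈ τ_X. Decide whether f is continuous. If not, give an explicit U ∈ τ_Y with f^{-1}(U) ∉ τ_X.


f is NOT continuous.

Compute f^{-1}(U) for each U ∈ τ_Y:
  U = ∅: f^{-1}(U) = ∅ ∈ τ_X ✓.
  U = {1}: f^{-1}(U) = {i} ∉ τ_X ✗.
  U = {3}: f^{-1}(U) = {j} ∉ τ_X ✗.
  U = {1, 2}: f^{-1}(U) = {h, i} ∉ τ_X ✗.
  U = {1, 3}: f^{-1}(U) = {i, j} ∉ τ_X ✗.
  U = {1, 2, 3}: f^{-1}(U) = {h, i, j} ∈ τ_X ✓.
Found U = {1} with f^{-1}(U) = {i} not in τ_X. Therefore f is NOT continuous.


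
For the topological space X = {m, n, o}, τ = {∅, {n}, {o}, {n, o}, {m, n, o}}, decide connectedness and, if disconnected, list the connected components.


(X, τ) is connected.

Find clopen sets (U ∈ τ with X ∖ U ∈ τ):
  U = ∅, X ∖ U = {m, n, o} — both open, so U is clopen.
  U = {m, n, o}, X ∖ U = ∅ — both open, so U is clopen.
Only trivial clopens (∅ and X) exist, so (X, τ) is connected.
Compute connected components by grouping points that agree on all clopens:
  component: {m, n, o}


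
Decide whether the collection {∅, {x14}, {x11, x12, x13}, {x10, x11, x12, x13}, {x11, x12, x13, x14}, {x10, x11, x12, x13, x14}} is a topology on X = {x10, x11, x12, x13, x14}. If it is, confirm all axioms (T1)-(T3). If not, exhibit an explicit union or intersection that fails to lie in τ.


τ IS a topology on X.

Axiom (T1): ∅ ∈ τ? Yes; X ∈ τ? Yes.
Axiom (T2/T3): check pairwise unions and intersections of members of τ.
All pairwise intersections and unions checked — each lies in τ. Therefore τ satisfies (T1), (T2), (T3): it IS a topology on X.


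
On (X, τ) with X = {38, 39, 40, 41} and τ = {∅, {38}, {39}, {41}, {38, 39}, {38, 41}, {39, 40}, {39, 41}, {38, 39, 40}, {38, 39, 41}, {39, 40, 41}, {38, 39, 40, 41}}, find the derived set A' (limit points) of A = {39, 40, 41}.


A' = {40}

For each x ∈ X, list the open sets U ∈ τ with x ∈ U, then check whether U ∩ (A ∖ {x}) ≠ ∅ for every such U.
  x = 38: open {38} ∋ x has {38} ∩ (A ∖ {38}) = ∅, so x is NOT a limit point.
  x = 39: open {39} ∋ x has {39} ∩ (A ∖ {39}) = ∅, so x is NOT a limit point.
  x = 40: opens ∋ x are {39, 40}, {38, 39, 40}, {39, 40, 41}, {38, 39, 40, 41}; each meets A ∖ {40}, so x IS a limit point.
  x = 41: open {41} ∋ x has {41} ∩ (A ∖ {41}) = ∅, so x is NOT a limit point.
Collecting: A' = {40}.


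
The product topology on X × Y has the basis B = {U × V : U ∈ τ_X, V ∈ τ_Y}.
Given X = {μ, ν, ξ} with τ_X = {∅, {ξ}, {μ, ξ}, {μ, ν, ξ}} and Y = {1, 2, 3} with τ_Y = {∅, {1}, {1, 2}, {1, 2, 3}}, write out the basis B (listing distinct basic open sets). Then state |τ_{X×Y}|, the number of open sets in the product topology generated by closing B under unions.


Basis B = {∅ × ∅, {ξ} × {1}, {μ, ξ} × {1}, {ξ} × {1, 2}, {μ, ν, ξ} × {1}, {ξ} × {1, 2, 3}, {μ, ξ} × {1, 2}, {μ, ξ} × {1, 2, 3}, {μ, ν, ξ} × {1, 2}, {μ, ν, ξ} × {1, 2, 3}}; |τ_{X×Y}| = 20.

Enumerate products U × V with U ∈ τ_X, V ∈ τ_Y (deduplicated):
  ∅ × ∅ = {} (∅)
  {ξ} × {1} = {(ξ,1)}
  {μ, ξ} × {1} = {(μ,1), (ξ,1)}
  {ξ} × {1, 2} = {(ξ,1), (ξ,2)}
  {μ, ν, ξ} × {1} = {(μ,1), (ν,1), (ξ,1)}
  {ξ} × {1, 2, 3} = {(ξ,1), (ξ,2), (ξ,3)}
  {μ, ξ} × {1, 2} = {(μ,1), (μ,2), (ξ,1), (ξ,2)}
  {μ, ξ} × {1, 2, 3} = {(μ,1), (μ,2), (μ,3), (ξ,1), (ξ,2), (ξ,3)}
  {μ, ν, ξ} × {1, 2} = {(μ,1), (μ,2), (ν,1), (ν,2), (ξ,1), (ξ,2)}
  {μ, ν, ξ} × {1, 2, 3} = {(μ,1), (μ,2), (μ,3), (ν,1), (ν,2), (ν,3), (ξ,1), (ξ,2), (ξ,3)}
These 10 distinct sets form the basis B.
Close under arbitrary unions to get τ_{X×Y}; counting gives |τ_{X×Y}| = 20.


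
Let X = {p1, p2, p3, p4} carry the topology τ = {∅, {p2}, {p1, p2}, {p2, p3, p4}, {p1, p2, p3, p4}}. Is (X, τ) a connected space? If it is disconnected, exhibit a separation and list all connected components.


(X, τ) is connected.

Find clopen sets (U ∈ τ with X ∖ U ∈ τ):
  U = ∅, X ∖ U = {p1, p2, p3, p4} — both open, so U is clopen.
  U = {p1, p2, p3, p4}, X ∖ U = ∅ — both open, so U is clopen.
Only trivial clopens (∅ and X) exist, so (X, τ) is connected.
Compute connected components by grouping points that agree on all clopens:
  component: {p1, p2, p3, p4}


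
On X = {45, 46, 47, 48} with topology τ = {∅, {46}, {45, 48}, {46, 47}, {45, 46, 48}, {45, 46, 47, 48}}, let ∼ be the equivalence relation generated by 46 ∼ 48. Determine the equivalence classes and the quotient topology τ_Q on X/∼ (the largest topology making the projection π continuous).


X/∼ = {[45], [46=48], [47]}; |τ_Q| = 3.

Equivalence classes: [45], [46=48], [47].
Quotient map π: X → X/∼ sends 45 ↦ [45], 46 ↦ [46=48], 47 ↦ [47], 48 ↦ [46=48].
For each subset V ⊆ X/∼, compute π^{-1}(V) ⊆ X and check whether π^{-1}(V) ∈ τ. V is open in τ_Q iff π^{-1}(V) ∈ τ.
  V = {}: π^{-1}(V) = ∅ ∈ τ ✓.
  V = {[45]}: π^{-1}(V) = {45} ∉ τ ✗.
  V = {[46=48]}: π^{-1}(V) = {46, 48} ∉ τ ✗.
  V = {[45], [46=48]}: π^{-1}(V) = {45, 46, 48} ∈ τ ✓.
  V = {[47]}: π^{-1}(V) = {47} ∉ τ ✗.
  V = {[45], [47]}: π^{-1}(V) = {45, 47} ∉ τ ✗.
  V = {[46=48], [47]}: π^{-1}(V) = {46, 47, 48} ∉ τ ✗.
  V = {[45], [46=48], [47]}: π^{-1}(V) = {45, 46, 47, 48} ∈ τ ✓.
Open sets in the quotient: τ_Q = {{}, {[45], [46=48]}, {[45], [46=48], [47]}} (3 elements).


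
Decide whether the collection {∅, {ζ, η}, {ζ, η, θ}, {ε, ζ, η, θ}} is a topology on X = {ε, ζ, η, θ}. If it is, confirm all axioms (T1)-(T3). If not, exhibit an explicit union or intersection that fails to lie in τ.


τ IS a topology on X.

Axiom (T1): ∅ ∈ τ? Yes; X ∈ τ? Yes.
Axiom (T2/T3): check pairwise unions and intersections of members of τ.
All pairwise intersections and unions checked — each lies in τ. Therefore τ satisfies (T1), (T2), (T3): it IS a topology on X.


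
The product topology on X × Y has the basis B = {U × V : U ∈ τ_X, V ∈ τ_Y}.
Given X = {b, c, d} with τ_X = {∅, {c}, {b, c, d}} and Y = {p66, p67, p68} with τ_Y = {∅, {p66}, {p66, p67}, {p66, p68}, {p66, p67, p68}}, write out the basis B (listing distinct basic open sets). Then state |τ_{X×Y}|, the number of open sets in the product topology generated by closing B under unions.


Basis B = {∅ × ∅, {c} × {p66}, {c} × {p66, p67}, {c} × {p66, p68}, {b, c, d} × {p66}, {c} × {p66, p67, p68}, {b, c, d} × {p66, p67}, {b, c, d} × {p66, p68}, {b, c, d} × {p66, p67, p68}}; |τ_{X×Y}| = 14.

Enumerate products U × V with U ∈ τ_X, V ∈ τ_Y (deduplicated):
  ∅ × ∅ = {} (∅)
  {c} × {p66} = {(c,p66)}
  {c} × {p66, p67} = {(c,p66), (c,p67)}
  {c} × {p66, p68} = {(c,p66), (c,p68)}
  {b, c, d} × {p66} = {(b,p66), (c,p66), (d,p66)}
  {c} × {p66, p67, p68} = {(c,p66), (c,p67), (c,p68)}
  {b, c, d} × {p66, p67} = {(b,p66), (b,p67), (c,p66), (c,p67), (d,p66), (d,p67)}
  {b, c, d} × {p66, p68} = {(b,p66), (b,p68), (c,p66), (c,p68), (d,p66), (d,p68)}
  {b, c, d} × {p66, p67, p68} = {(b,p66), (b,p67), (b,p68), (c,p66), (c,p67), (c,p68), (d,p66), (d,p67), (d,p68)}
These 9 distinct sets form the basis B.
Close under arbitrary unions to get τ_{X×Y}; counting gives |τ_{X×Y}| = 14.


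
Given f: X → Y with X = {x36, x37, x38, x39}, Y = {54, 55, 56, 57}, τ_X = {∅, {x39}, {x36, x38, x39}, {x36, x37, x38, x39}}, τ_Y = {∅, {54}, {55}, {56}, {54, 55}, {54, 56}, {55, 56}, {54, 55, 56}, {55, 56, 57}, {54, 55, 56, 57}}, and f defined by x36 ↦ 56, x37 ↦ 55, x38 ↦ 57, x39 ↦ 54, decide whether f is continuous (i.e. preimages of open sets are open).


f is NOT continuous.

Compute f^{-1}(U) for each U ∈ τ_Y:
  U = ∅: f^{-1}(U) = ∅ ∈ τ_X ✓.
  U = {54}: f^{-1}(U) = {x39} ∈ τ_X ✓.
  U = {55}: f^{-1}(U) = {x37} ∉ τ_X ✗.
  U = {56}: f^{-1}(U) = {x36} ∉ τ_X ✗.
  U = {54, 55}: f^{-1}(U) = {x37, x39} ∉ τ_X ✗.
  U = {54, 56}: f^{-1}(U) = {x36, x39} ∉ τ_X ✗.
  U = {55, 56}: f^{-1}(U) = {x36, x37} ∉ τ_X ✗.
  U = {54, 55, 56}: f^{-1}(U) = {x36, x37, x39} ∉ τ_X ✗.
  U = {55, 56, 57}: f^{-1}(U) = {x36, x37, x38} ∉ τ_X ✗.
  U = {54, 55, 56, 57}: f^{-1}(U) = {x36, x37, x38, x39} ∈ τ_X ✓.
Found U = {55} with f^{-1}(U) = {x37} not in τ_X. Therefore f is NOT continuous.


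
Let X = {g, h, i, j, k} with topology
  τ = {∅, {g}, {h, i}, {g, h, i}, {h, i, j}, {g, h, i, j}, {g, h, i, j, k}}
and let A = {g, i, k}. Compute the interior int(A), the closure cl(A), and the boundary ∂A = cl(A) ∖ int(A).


int(A) = {g}, cl(A) = {g, h, i, j, k}, ∂A = {h, i, j, k}.

Closed sets in (X, τ) are complements of opens:
  closed(X, τ) = {∅, {k}, {g, k}, {j, k}, {g, j, k}, {h, i, j, k}, {g, h, i, j, k}}.
int(A) = ⋃ {U ∈ τ : U ⊆ A}. Opens contained in A: ∅, {g}.
Taking the union of these: int(A) = {g}.
cl(A) = ⋂ {C closed : A ⊆ C}. Closed sets containing A: {g, h, i, j, k}.
Intersecting these: cl(A) = {g, h, i, j, k}.
∂A = cl(A) ∖ int(A) = {g, h, i, j, k} ∖ {g} = {h, i, j, k}.


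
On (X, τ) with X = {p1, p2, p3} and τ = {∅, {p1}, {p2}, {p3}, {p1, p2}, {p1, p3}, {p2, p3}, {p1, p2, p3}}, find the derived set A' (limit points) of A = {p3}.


A' = ∅

For each x ∈ X, list the open sets U ∈ τ with x ∈ U, then check whether U ∩ (A ∖ {x}) ≠ ∅ for every such U.
  x = p1: open {p1} ∋ x has {p1} ∩ (A ∖ {p1}) = ∅, so x is NOT a limit point.
  x = p2: open {p2} ∋ x has {p2} ∩ (A ∖ {p2}) = ∅, so x is NOT a limit point.
  x = p3: open {p3} ∋ x has {p3} ∩ (A ∖ {p3}) = ∅, so x is NOT a limit point.
Collecting: A' = ∅.


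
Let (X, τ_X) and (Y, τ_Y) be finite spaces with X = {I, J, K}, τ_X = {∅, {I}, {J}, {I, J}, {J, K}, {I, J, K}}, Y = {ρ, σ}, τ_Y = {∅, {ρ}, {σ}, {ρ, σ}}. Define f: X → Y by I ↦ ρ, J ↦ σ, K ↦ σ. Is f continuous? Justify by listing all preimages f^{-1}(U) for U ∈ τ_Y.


f IS continuous.

Compute f^{-1}(U) for each U ∈ τ_Y:
  U = ∅: f^{-1}(U) = ∅ ∈ τ_X ✓.
  U = {ρ}: f^{-1}(U) = {I} ∈ τ_X ✓.
  U = {σ}: f^{-1}(U) = {J, K} ∈ τ_X ✓.
  U = {ρ, σ}: f^{-1}(U) = {I, J, K} ∈ τ_X ✓.
Every preimage lies in τ_X, so f IS continuous.


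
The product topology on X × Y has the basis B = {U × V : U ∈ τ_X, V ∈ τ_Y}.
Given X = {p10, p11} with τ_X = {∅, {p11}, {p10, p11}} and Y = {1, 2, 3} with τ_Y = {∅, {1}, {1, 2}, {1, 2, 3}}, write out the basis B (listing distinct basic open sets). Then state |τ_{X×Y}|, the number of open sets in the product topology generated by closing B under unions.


Basis B = {∅ × ∅, {p11} × {1}, {p10, p11} × {1}, {p11} × {1, 2}, {p11} × {1, 2, 3}, {p10, p11} × {1, 2}, {p10, p11} × {1, 2, 3}}; |τ_{X×Y}| = 10.

Enumerate products U × V with U ∈ τ_X, V ∈ τ_Y (deduplicated):
  ∅ × ∅ = {} (∅)
  {p11} × {1} = {(p11,1)}
  {p10, p11} × {1} = {(p10,1), (p11,1)}
  {p11} × {1, 2} = {(p11,1), (p11,2)}
  {p11} × {1, 2, 3} = {(p11,1), (p11,2), (p11,3)}
  {p10, p11} × {1, 2} = {(p10,1), (p10,2), (p11,1), (p11,2)}
  {p10, p11} × {1, 2, 3} = {(p10,1), (p10,2), (p10,3), (p11,1), (p11,2), (p11,3)}
These 7 distinct sets form the basis B.
Close under arbitrary unions to get τ_{X×Y}; counting gives |τ_{X×Y}| = 10.


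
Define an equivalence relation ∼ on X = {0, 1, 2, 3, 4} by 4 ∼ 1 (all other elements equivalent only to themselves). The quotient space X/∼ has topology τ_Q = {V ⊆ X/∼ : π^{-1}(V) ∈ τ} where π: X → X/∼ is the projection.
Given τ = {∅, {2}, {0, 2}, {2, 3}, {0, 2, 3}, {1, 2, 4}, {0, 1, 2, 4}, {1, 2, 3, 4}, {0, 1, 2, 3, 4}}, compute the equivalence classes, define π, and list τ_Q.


X/∼ = {[0], [1=4], [2], [3]}; |τ_Q| = 9.

Equivalence classes: [0], [1=4], [2], [3].
Quotient map π: X → X/∼ sends 0 ↦ [0], 1 ↦ [1=4], 2 ↦ [2], 3 ↦ [3], 4 ↦ [1=4].
For each subset V ⊆ X/∼, compute π^{-1}(V) ⊆ X and check whether π^{-1}(V) ∈ τ. V is open in τ_Q iff π^{-1}(V) ∈ τ.
  V = {}: π^{-1}(V) = ∅ ∈ τ ✓.
  V = {[0]}: π^{-1}(V) = {0} ∉ τ ✗.
  V = {[1=4]}: π^{-1}(V) = {1, 4} ∉ τ ✗.
  V = {[0], [1=4]}: π^{-1}(V) = {0, 1, 4} ∉ τ ✗.
  V = {[2]}: π^{-1}(V) = {2} ∈ τ ✓.
  V = {[0], [2]}: π^{-1}(V) = {0, 2} ∈ τ ✓.
  V = {[1=4], [2]}: π^{-1}(V) = {1, 2, 4} ∈ τ ✓.
  V = {[0], [1=4], [2]}: π^{-1}(V) = {0, 1, 2, 4} ∈ τ ✓.
  V = {[3]}: π^{-1}(V) = {3} ∉ τ ✗.
  V = {[0], [3]}: π^{-1}(V) = {0, 3} ∉ τ ✗.
  V = {[1=4], [3]}: π^{-1}(V) = {1, 3, 4} ∉ τ ✗.
  V = {[0], [1=4], [3]}: π^{-1}(V) = {0, 1, 3, 4} ∉ τ ✗.
  V = {[2], [3]}: π^{-1}(V) = {2, 3} ∈ τ ✓.
  V = {[0], [2], [3]}: π^{-1}(V) = {0, 2, 3} ∈ τ ✓.
  V = {[1=4], [2], [3]}: π^{-1}(V) = {1, 2, 3, 4} ∈ τ ✓.
  V = {[0], [1=4], [2], [3]}: π^{-1}(V) = {0, 1, 2, 3, 4} ∈ τ ✓.
Open sets in the quotient: τ_Q = {{}, {[2]}, {[0], [2]}, {[1=4], [2]}, {[0], [1=4], [2]}, {[2], [3]}, {[0], [2], [3]}, {[1=4], [2], [3]}, {[0], [1=4], [2], [3]}} (9 elements).


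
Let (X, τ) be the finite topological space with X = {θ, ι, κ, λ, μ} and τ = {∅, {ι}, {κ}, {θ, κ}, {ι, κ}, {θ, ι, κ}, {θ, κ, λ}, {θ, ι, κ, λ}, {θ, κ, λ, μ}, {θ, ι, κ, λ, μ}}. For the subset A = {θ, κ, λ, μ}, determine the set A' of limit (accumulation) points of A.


A' = {θ, λ, μ}

For each x ∈ X, list the open sets U ∈ τ with x ∈ U, then check whether U ∩ (A ∖ {x}) ≠ ∅ for every such U.
  x = θ: opens ∋ x are {θ, κ}, {θ, ι, κ}, {θ, κ, λ}, {θ, ι, κ, λ}, {θ, κ, λ, μ}, {θ, ι, κ, λ, μ}; each meets A ∖ {θ}, so x IS a limit point.
  x = ι: open {ι} ∋ x has {ι} ∩ (A ∖ {ι}) = ∅, so x is NOT a limit point.
  x = κ: open {κ} ∋ x has {κ} ∩ (A ∖ {κ}) = ∅, so x is NOT a limit point.
  x = λ: opens ∋ x are {θ, κ, λ}, {θ, ι, κ, λ}, {θ, κ, λ, μ}, {θ, ι, κ, λ, μ}; each meets A ∖ {λ}, so x IS a limit point.
  x = μ: opens ∋ x are {θ, κ, λ, μ}, {θ, ι, κ, λ, μ}; each meets A ∖ {μ}, so x IS a limit point.
Collecting: A' = {θ, λ, μ}.


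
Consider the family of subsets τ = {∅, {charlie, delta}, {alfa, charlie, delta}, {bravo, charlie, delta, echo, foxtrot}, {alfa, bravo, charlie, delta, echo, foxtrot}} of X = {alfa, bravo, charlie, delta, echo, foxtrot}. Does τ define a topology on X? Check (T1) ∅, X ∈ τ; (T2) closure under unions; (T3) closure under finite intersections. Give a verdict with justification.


τ IS a topology on X.

Axiom (T1): ∅ ∈ τ? Yes; X ∈ τ? Yes.
Axiom (T2/T3): check pairwise unions and intersections of members of τ.
All pairwise intersections and unions checked — each lies in τ. Therefore τ satisfies (T1), (T2), (T3): it IS a topology on X.


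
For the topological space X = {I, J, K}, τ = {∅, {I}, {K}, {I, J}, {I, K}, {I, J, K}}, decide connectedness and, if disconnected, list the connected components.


(X, τ) is disconnected; components = [{K}, {I, J}].

Find clopen sets (U ∈ τ with X ∖ U ∈ τ):
  U = ∅, X ∖ U = {I, J, K} — both open, so U is clopen.
  U = {K}, X ∖ U = {I, J} — both open, so U is clopen.
  U = {I, J}, X ∖ U = {K} — both open, so U is clopen.
  U = {I, J, K}, X ∖ U = ∅ — both open, so U is clopen.
Nontrivial clopen(s) exist: e.g. {I, J}. So (X, τ) is disconnected.
Compute connected components by grouping points that agree on all clopens:
  component: {K}
  component: {I, J}


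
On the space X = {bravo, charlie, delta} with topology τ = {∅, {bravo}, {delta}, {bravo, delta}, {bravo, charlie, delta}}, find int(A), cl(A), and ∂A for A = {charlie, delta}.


int(A) = {delta}, cl(A) = {charlie, delta}, ∂A = {charlie}.

Closed sets in (X, τ) are complements of opens:
  closed(X, τ) = {∅, {charlie}, {bravo, charlie}, {charlie, delta}, {bravo, charlie, delta}}.
int(A) = ⋃ {U ∈ τ : U ⊆ A}. Opens contained in A: ∅, {delta}.
Taking the union of these: int(A) = {delta}.
cl(A) = ⋂ {C closed : A ⊆ C}. Closed sets containing A: {charlie, delta}, {bravo, charlie, delta}.
Intersecting these: cl(A) = {charlie, delta}.
∂A = cl(A) ∖ int(A) = {charlie, delta} ∖ {delta} = {charlie}.


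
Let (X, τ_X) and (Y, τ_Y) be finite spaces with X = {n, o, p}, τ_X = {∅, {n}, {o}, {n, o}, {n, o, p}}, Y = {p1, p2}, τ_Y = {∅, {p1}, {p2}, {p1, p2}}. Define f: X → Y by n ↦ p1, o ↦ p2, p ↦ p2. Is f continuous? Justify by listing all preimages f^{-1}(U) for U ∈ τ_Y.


f is NOT continuous.

Compute f^{-1}(U) for each U ∈ τ_Y:
  U = ∅: f^{-1}(U) = ∅ ∈ τ_X ✓.
  U = {p1}: f^{-1}(U) = {n} ∈ τ_X ✓.
  U = {p2}: f^{-1}(U) = {o, p} ∉ τ_X ✗.
  U = {p1, p2}: f^{-1}(U) = {n, o, p} ∈ τ_X ✓.
Found U = {p2} with f^{-1}(U) = {o, p} not in τ_X. Therefore f is NOT continuous.


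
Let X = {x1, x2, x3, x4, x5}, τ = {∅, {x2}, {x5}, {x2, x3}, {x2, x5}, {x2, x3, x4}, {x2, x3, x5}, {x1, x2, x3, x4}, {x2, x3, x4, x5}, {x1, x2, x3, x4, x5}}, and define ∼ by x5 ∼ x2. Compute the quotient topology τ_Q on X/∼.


X/∼ = {[x1], [x2=x5], [x3], [x4]}; |τ_Q| = 5.

Equivalence classes: [x1], [x2=x5], [x3], [x4].
Quotient map π: X → X/∼ sends x1 ↦ [x1], x2 ↦ [x2=x5], x3 ↦ [x3], x4 ↦ [x4], x5 ↦ [x2=x5].
For each subset V ⊆ X/∼, compute π^{-1}(V) ⊆ X and check whether π^{-1}(V) ∈ τ. V is open in τ_Q iff π^{-1}(V) ∈ τ.
  V = {}: π^{-1}(V) = ∅ ∈ τ ✓.
  V = {[x1]}: π^{-1}(V) = {x1} ∉ τ ✗.
  V = {[x2=x5]}: π^{-1}(V) = {x2, x5} ∈ τ ✓.
  V = {[x1], [x2=x5]}: π^{-1}(V) = {x1, x2, x5} ∉ τ ✗.
  V = {[x3]}: π^{-1}(V) = {x3} ∉ τ ✗.
  V = {[x1], [x3]}: π^{-1}(V) = {x1, x3} ∉ τ ✗.
  V = {[x2=x5], [x3]}: π^{-1}(V) = {x2, x3, x5} ∈ τ ✓.
  V = {[x1], [x2=x5], [x3]}: π^{-1}(V) = {x1, x2, x3, x5} ∉ τ ✗.
  V = {[x4]}: π^{-1}(V) = {x4} ∉ τ ✗.
  V = {[x1], [x4]}: π^{-1}(V) = {x1, x4} ∉ τ ✗.
  V = {[x2=x5], [x4]}: π^{-1}(V) = {x2, x4, x5} ∉ τ ✗.
  V = {[x1], [x2=x5], [x4]}: π^{-1}(V) = {x1, x2, x4, x5} ∉ τ ✗.
  V = {[x3], [x4]}: π^{-1}(V) = {x3, x4} ∉ τ ✗.
  V = {[x1], [x3], [x4]}: π^{-1}(V) = {x1, x3, x4} ∉ τ ✗.
  V = {[x2=x5], [x3], [x4]}: π^{-1}(V) = {x2, x3, x4, x5} ∈ τ ✓.
  V = {[x1], [x2=x5], [x3], [x4]}: π^{-1}(V) = {x1, x2, x3, x4, x5} ∈ τ ✓.
Open sets in the quotient: τ_Q = {{}, {[x2=x5]}, {[x2=x5], [x3]}, {[x2=x5], [x3], [x4]}, {[x1], [x2=x5], [x3], [x4]}} (5 elements).


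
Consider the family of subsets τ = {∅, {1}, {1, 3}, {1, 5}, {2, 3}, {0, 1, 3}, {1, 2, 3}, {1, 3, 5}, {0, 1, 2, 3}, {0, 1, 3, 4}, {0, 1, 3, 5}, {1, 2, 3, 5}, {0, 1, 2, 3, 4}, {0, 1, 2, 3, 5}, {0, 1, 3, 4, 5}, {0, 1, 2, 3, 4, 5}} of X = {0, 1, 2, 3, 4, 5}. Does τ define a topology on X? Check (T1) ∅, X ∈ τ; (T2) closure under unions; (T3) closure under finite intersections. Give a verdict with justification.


τ is NOT a topology on X.

Axiom (T1): ∅ ∈ τ? Yes; X ∈ τ? Yes.
Axiom (T2/T3): check pairwise unions and intersections of members of τ.
Counterexample for (T3): {1, 3} ∩ {2, 3} = {3} ∉ τ. Therefore τ is NOT a topology.


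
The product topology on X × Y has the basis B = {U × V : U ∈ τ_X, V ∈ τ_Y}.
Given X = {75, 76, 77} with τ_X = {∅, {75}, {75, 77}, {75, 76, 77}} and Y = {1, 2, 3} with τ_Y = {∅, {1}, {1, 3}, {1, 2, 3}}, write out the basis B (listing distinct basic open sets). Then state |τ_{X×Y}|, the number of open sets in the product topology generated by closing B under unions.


Basis B = {∅ × ∅, {75} × {1}, {75} × {1, 3}, {75, 77} × {1}, {75} × {1, 2, 3}, {75, 76, 77} × {1}, {75, 77} × {1, 3}, {75, 77} × {1, 2, 3}, {75, 76, 77} × {1, 3}, {75, 76, 77} × {1, 2, 3}}; |τ_{X×Y}| = 20.

Enumerate products U × V with U ∈ τ_X, V ∈ τ_Y (deduplicated):
  ∅ × ∅ = {} (∅)
  {75} × {1} = {(75,1)}
  {75} × {1, 3} = {(75,1), (75,3)}
  {75, 77} × {1} = {(75,1), (77,1)}
  {75} × {1, 2, 3} = {(75,1), (75,2), (75,3)}
  {75, 76, 77} × {1} = {(75,1), (76,1), (77,1)}
  {75, 77} × {1, 3} = {(75,1), (75,3), (77,1), (77,3)}
  {75, 77} × {1, 2, 3} = {(75,1), (75,2), (75,3), (77,1), (77,2), (77,3)}
  {75, 76, 77} × {1, 3} = {(75,1), (75,3), (76,1), (76,3), (77,1), (77,3)}
  {75, 76, 77} × {1, 2, 3} = {(75,1), (75,2), (75,3), (76,1), (76,2), (76,3), (77,1), (77,2), (77,3)}
These 10 distinct sets form the basis B.
Close under arbitrary unions to get τ_{X×Y}; counting gives |τ_{X×Y}| = 20.


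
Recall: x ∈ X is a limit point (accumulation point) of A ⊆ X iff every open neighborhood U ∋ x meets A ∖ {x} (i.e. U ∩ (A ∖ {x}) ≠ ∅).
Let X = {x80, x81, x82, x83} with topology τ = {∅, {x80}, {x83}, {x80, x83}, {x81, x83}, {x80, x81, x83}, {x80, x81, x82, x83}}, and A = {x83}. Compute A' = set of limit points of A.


A' = {x81, x82}

For each x ∈ X, list the open sets U ∈ τ with x ∈ U, then check whether U ∩ (A ∖ {x}) ≠ ∅ for every such U.
  x = x80: open {x80} ∋ x has {x80} ∩ (A ∖ {x80}) = ∅, so x is NOT a limit point.
  x = x81: opens ∋ x are {x81, x83}, {x80, x81, x83}, {x80, x81, x82, x83}; each meets A ∖ {x81}, so x IS a limit point.
  x = x82: opens ∋ x are {x80, x81, x82, x83}; each meets A ∖ {x82}, so x IS a limit point.
  x = x83: open {x83} ∋ x has {x83} ∩ (A ∖ {x83}) = ∅, so x is NOT a limit point.
Collecting: A' = {x81, x82}.


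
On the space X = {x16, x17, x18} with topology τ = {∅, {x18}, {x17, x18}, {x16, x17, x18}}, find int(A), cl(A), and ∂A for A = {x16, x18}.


int(A) = {x18}, cl(A) = {x16, x17, x18}, ∂A = {x16, x17}.

Closed sets in (X, τ) are complements of opens:
  closed(X, τ) = {∅, {x16}, {x16, x17}, {x16, x17, x18}}.
int(A) = ⋃ {U ∈ τ : U ⊆ A}. Opens contained in A: ∅, {x18}.
Taking the union of these: int(A) = {x18}.
cl(A) = ⋂ {C closed : A ⊆ C}. Closed sets containing A: {x16, x17, x18}.
Intersecting these: cl(A) = {x16, x17, x18}.
∂A = cl(A) ∖ int(A) = {x16, x17, x18} ∖ {x18} = {x16, x17}.


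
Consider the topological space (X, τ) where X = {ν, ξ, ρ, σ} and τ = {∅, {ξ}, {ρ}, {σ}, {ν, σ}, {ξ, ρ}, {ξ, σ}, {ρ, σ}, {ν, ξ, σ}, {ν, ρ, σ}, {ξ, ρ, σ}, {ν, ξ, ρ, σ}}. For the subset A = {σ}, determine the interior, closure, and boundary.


int(A) = {σ}, cl(A) = {ν, σ}, ∂A = {ν}.

Closed sets in (X, τ) are complements of opens:
  closed(X, τ) = {∅, {ν}, {ξ}, {ρ}, {ν, ξ}, {ν, ρ}, {ν, σ}, {ξ, ρ}, {ν, ξ, ρ}, {ν, ξ, σ}, {ν, ρ, σ}, {ν, ξ, ρ, σ}}.
int(A) = ⋃ {U ∈ τ : U ⊆ A}. Opens contained in A: ∅, {σ}.
Taking the union of these: int(A) = {σ}.
cl(A) = ⋂ {C closed : A ⊆ C}. Closed sets containing A: {ν, σ}, {ν, ξ, σ}, {ν, ρ, σ}, {ν, ξ, ρ, σ}.
Intersecting these: cl(A) = {ν, σ}.
∂A = cl(A) ∖ int(A) = {ν, σ} ∖ {σ} = {ν}.


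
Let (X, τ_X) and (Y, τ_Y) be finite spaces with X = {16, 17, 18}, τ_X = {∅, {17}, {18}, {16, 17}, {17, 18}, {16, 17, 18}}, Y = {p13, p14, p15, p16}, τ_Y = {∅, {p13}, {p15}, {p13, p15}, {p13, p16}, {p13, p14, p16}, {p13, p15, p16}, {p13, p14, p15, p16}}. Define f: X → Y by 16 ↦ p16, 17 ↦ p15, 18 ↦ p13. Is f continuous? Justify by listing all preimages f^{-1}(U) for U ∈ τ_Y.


f is NOT continuous.

Compute f^{-1}(U) for each U ∈ τ_Y:
  U = ∅: f^{-1}(U) = ∅ ∈ τ_X ✓.
  U = {p13}: f^{-1}(U) = {18} ∈ τ_X ✓.
  U = {p15}: f^{-1}(U) = {17} ∈ τ_X ✓.
  U = {p13, p15}: f^{-1}(U) = {17, 18} ∈ τ_X ✓.
  U = {p13, p16}: f^{-1}(U) = {16, 18} ∉ τ_X ✗.
  U = {p13, p14, p16}: f^{-1}(U) = {16, 18} ∉ τ_X ✗.
  U = {p13, p15, p16}: f^{-1}(U) = {16, 17, 18} ∈ τ_X ✓.
  U = {p13, p14, p15, p16}: f^{-1}(U) = {16, 17, 18} ∈ τ_X ✓.
Found U = {p13, p16} with f^{-1}(U) = {16, 18} not in τ_X. Therefore f is NOT continuous.


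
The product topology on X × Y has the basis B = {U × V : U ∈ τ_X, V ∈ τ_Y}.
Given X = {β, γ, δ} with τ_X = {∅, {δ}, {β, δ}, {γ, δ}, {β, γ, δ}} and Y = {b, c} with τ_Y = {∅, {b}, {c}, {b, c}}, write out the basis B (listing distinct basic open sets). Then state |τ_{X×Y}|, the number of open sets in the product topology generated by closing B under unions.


Basis B = {∅ × ∅, {δ} × {b}, {δ} × {c}, {β, δ} × {b}, {β, δ} × {c}, {γ, δ} × {b}, {γ, δ} × {c}, {δ} × {b, c}, {β, γ, δ} × {b}, {β, γ, δ} × {c}, {β, δ} × {b, c}, {γ, δ} × {b, c}, {β, γ, δ} × {b, c}}; |τ_{X×Y}| = 25.

Enumerate products U × V with U ∈ τ_X, V ∈ τ_Y (deduplicated):
  ∅ × ∅ = {} (∅)
  {δ} × {b} = {(δ,b)}
  {δ} × {c} = {(δ,c)}
  {β, δ} × {b} = {(β,b), (δ,b)}
  {β, δ} × {c} = {(β,c), (δ,c)}
  {γ, δ} × {b} = {(γ,b), (δ,b)}
  {γ, δ} × {c} = {(γ,c), (δ,c)}
  {δ} × {b, c} = {(δ,b), (δ,c)}
  {β, γ, δ} × {b} = {(β,b), (γ,b), (δ,b)}
  {β, γ, δ} × {c} = {(β,c), (γ,c), (δ,c)}
  {β, δ} × {b, c} = {(β,b), (β,c), (δ,b), (δ,c)}
  {γ, δ} × {b, c} = {(γ,b), (γ,c), (δ,b), (δ,c)}
  {β, γ, δ} × {b, c} = {(β,b), (β,c), (γ,b), (γ,c), (δ,b), (δ,c)}
These 13 distinct sets form the basis B.
Close under arbitrary unions to get τ_{X×Y}; counting gives |τ_{X×Y}| = 25.


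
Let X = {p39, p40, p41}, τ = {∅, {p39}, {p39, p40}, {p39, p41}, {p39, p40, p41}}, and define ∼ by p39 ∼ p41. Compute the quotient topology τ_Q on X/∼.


X/∼ = {[p39=p41], [p40]}; |τ_Q| = 3.

Equivalence classes: [p39=p41], [p40].
Quotient map π: X → X/∼ sends p39 ↦ [p39=p41], p40 ↦ [p40], p41 ↦ [p39=p41].
For each subset V ⊆ X/∼, compute π^{-1}(V) ⊆ X and check whether π^{-1}(V) ∈ τ. V is open in τ_Q iff π^{-1}(V) ∈ τ.
  V = {}: π^{-1}(V) = ∅ ∈ τ ✓.
  V = {[p39=p41]}: π^{-1}(V) = {p39, p41} ∈ τ ✓.
  V = {[p40]}: π^{-1}(V) = {p40} ∉ τ ✗.
  V = {[p39=p41], [p40]}: π^{-1}(V) = {p39, p40, p41} ∈ τ ✓.
Open sets in the quotient: τ_Q = {{}, {[p39=p41]}, {[p39=p41], [p40]}} (3 elements).


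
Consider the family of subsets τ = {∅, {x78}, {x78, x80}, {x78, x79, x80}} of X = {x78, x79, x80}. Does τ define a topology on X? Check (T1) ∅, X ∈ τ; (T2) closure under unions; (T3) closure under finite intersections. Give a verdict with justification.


τ IS a topology on X.

Axiom (T1): ∅ ∈ τ? Yes; X ∈ τ? Yes.
Axiom (T2/T3): check pairwise unions and intersections of members of τ.
All pairwise intersections and unions checked — each lies in τ. Therefore τ satisfies (T1), (T2), (T3): it IS a topology on X.


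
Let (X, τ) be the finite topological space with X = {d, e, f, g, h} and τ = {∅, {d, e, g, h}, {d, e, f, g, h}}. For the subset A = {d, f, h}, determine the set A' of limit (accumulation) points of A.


A' = {d, e, f, g, h}

For each x ∈ X, list the open sets U ∈ τ with x ∈ U, then check whether U ∩ (A ∖ {x}) ≠ ∅ for every such U.
  x = d: opens ∋ x are {d, e, g, h}, {d, e, f, g, h}; each meets A ∖ {d}, so x IS a limit point.
  x = e: opens ∋ x are {d, e, g, h}, {d, e, f, g, h}; each meets A ∖ {e}, so x IS a limit point.
  x = f: opens ∋ x are {d, e, f, g, h}; each meets A ∖ {f}, so x IS a limit point.
  x = g: opens ∋ x are {d, e, g, h}, {d, e, f, g, h}; each meets A ∖ {g}, so x IS a limit point.
  x = h: opens ∋ x are {d, e, g, h}, {d, e, f, g, h}; each meets A ∖ {h}, so x IS a limit point.
Collecting: A' = {d, e, f, g, h}.


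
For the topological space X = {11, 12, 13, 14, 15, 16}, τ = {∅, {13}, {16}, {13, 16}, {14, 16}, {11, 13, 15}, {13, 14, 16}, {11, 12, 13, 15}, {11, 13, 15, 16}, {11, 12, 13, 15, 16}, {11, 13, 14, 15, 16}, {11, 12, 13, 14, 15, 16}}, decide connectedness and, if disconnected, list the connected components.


(X, τ) is disconnected; components = [{14, 16}, {11, 12, 13, 15}].

Find clopen sets (U ∈ τ with X ∖ U ∈ τ):
  U = ∅, X ∖ U = {11, 12, 13, 14, 15, 16} — both open, so U is clopen.
  U = {14, 16}, X ∖ U = {11, 12, 13, 15} — both open, so U is clopen.
  U = {11, 12, 13, 15}, X ∖ U = {14, 16} — both open, so U is clopen.
  U = {11, 12, 13, 14, 15, 16}, X ∖ U = ∅ — both open, so U is clopen.
Nontrivial clopen(s) exist: e.g. {14, 16}. So (X, τ) is disconnected.
Compute connected components by grouping points that agree on all clopens:
  component: {14, 16}
  component: {11, 12, 13, 15}


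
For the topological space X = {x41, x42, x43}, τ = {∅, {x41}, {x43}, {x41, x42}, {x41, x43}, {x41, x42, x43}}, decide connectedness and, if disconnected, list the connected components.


(X, τ) is disconnected; components = [{x43}, {x41, x42}].

Find clopen sets (U ∈ τ with X ∖ U ∈ τ):
  U = ∅, X ∖ U = {x41, x42, x43} — both open, so U is clopen.
  U = {x43}, X ∖ U = {x41, x42} — both open, so U is clopen.
  U = {x41, x42}, X ∖ U = {x43} — both open, so U is clopen.
  U = {x41, x42, x43}, X ∖ U = ∅ — both open, so U is clopen.
Nontrivial clopen(s) exist: e.g. {x41, x42}. So (X, τ) is disconnected.
Compute connected components by grouping points that agree on all clopens:
  component: {x43}
  component: {x41, x42}


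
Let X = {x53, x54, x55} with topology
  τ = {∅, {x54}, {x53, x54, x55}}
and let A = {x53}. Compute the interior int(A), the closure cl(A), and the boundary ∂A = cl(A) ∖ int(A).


int(A) = ∅, cl(A) = {x53, x55}, ∂A = {x53, x55}.

Closed sets in (X, τ) are complements of opens:
  closed(X, τ) = {∅, {x53, x55}, {x53, x54, x55}}.
int(A) = ⋃ {U ∈ τ : U ⊆ A}. Opens contained in A: ∅.
Taking the union of these: int(A) = ∅.
cl(A) = ⋂ {C closed : A ⊆ C}. Closed sets containing A: {x53, x55}, {x53, x54, x55}.
Intersecting these: cl(A) = {x53, x55}.
∂A = cl(A) ∖ int(A) = {x53, x55} ∖ ∅ = {x53, x55}.


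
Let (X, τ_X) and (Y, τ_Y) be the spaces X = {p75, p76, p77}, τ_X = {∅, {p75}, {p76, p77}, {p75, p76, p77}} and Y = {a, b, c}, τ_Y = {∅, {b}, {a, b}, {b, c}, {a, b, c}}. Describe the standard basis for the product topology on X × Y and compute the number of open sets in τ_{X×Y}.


Basis B = {∅ × ∅, {p75} × {b}, {p75} × {a, b}, {p75} × {b, c}, {p76, p77} × {b}, {p75} × {a, b, c}, {p75, p76, p77} × {b}, {p76, p77} × {a, b}, {p76, p77} × {b, c}, {p75, p76, p77} × {a, b}, {p75, p76, p77} × {b, c}, {p76, p77} × {a, b, c}, {p75, p76, p77} × {a, b, c}}; |τ_{X×Y}| = 25.

Enumerate products U × V with U ∈ τ_X, V ∈ τ_Y (deduplicated):
  ∅ × ∅ = {} (∅)
  {p75} × {b} = {(p75,b)}
  {p75} × {a, b} = {(p75,a), (p75,b)}
  {p75} × {b, c} = {(p75,b), (p75,c)}
  {p76, p77} × {b} = {(p76,b), (p77,b)}
  {p75} × {a, b, c} = {(p75,a), (p75,b), (p75,c)}
  {p75, p76, p77} × {b} = {(p75,b), (p76,b), (p77,b)}
  {p76, p77} × {a, b} = {(p76,a), (p76,b), (p77,a), (p77,b)}
  {p76, p77} × {b, c} = {(p76,b), (p76,c), (p77,b), (p77,c)}
  {p75, p76, p77} × {a, b} = {(p75,a), (p75,b), (p76,a), (p76,b), (p77,a), (p77,b)}
  {p75, p76, p77} × {b, c} = {(p75,b), (p75,c), (p76,b), (p76,c), (p77,b), (p77,c)}
  {p76, p77} × {a, b, c} = {(p76,a), (p76,b), (p76,c), (p77,a), (p77,b), (p77,c)}
  {p75, p76, p77} × {a, b, c} = {(p75,a), (p75,b), (p75,c), (p76,a), (p76,b), (p76,c), (p77,a), (p77,b), (p77,c)}
These 13 distinct sets form the basis B.
Close under arbitrary unions to get τ_{X×Y}; counting gives |τ_{X×Y}| = 25.


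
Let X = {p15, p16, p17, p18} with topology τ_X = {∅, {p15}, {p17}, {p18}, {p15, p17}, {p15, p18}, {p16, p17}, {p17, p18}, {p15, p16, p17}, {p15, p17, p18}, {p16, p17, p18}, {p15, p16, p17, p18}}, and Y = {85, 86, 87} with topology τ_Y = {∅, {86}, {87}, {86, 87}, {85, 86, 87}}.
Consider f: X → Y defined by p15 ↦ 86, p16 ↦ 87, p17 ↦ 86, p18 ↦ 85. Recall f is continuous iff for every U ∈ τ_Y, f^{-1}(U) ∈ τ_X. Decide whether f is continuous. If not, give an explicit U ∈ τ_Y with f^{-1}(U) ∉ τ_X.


f is NOT continuous.

Compute f^{-1}(U) for each U ∈ τ_Y:
  U = ∅: f^{-1}(U) = ∅ ∈ τ_X ✓.
  U = {86}: f^{-1}(U) = {p15, p17} ∈ τ_X ✓.
  U = {87}: f^{-1}(U) = {p16} ∉ τ_X ✗.
  U = {86, 87}: f^{-1}(U) = {p15, p16, p17} ∈ τ_X ✓.
  U = {85, 86, 87}: f^{-1}(U) = {p15, p16, p17, p18} ∈ τ_X ✓.
Found U = {87} with f^{-1}(U) = {p16} not in τ_X. Therefore f is NOT continuous.


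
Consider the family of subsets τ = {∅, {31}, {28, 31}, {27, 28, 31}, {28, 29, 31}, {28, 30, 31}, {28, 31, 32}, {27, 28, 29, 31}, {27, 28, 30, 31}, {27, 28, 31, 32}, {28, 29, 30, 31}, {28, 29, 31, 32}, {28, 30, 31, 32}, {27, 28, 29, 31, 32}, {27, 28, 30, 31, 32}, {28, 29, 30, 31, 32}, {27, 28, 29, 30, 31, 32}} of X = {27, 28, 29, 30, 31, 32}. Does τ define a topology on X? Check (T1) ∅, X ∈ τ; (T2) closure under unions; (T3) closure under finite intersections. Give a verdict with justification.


τ is NOT a topology on X.

Axiom (T1): ∅ ∈ τ? Yes; X ∈ τ? Yes.
Axiom (T2/T3): check pairwise unions and intersections of members of τ.
Counterexample for (T2): {27, 28, 31} ∪ {28, 29, 30, 31} = {27, 28, 29, 30, 31} ∉ τ. Therefore τ is NOT a topology.


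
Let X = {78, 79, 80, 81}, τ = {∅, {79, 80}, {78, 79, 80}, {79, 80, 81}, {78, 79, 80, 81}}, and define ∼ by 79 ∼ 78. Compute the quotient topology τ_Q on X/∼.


X/∼ = {[78=79], [80], [81]}; |τ_Q| = 3.

Equivalence classes: [78=79], [80], [81].
Quotient map π: X → X/∼ sends 78 ↦ [78=79], 79 ↦ [78=79], 80 ↦ [80], 81 ↦ [81].
For each subset V ⊆ X/∼, compute π^{-1}(V) ⊆ X and check whether π^{-1}(V) ∈ τ. V is open in τ_Q iff π^{-1}(V) ∈ τ.
  V = {}: π^{-1}(V) = ∅ ∈ τ ✓.
  V = {[78=79]}: π^{-1}(V) = {78, 79} ∉ τ ✗.
  V = {[80]}: π^{-1}(V) = {80} ∉ τ ✗.
  V = {[78=79], [80]}: π^{-1}(V) = {78, 79, 80} ∈ τ ✓.
  V = {[81]}: π^{-1}(V) = {81} ∉ τ ✗.
  V = {[78=79], [81]}: π^{-1}(V) = {78, 79, 81} ∉ τ ✗.
  V = {[80], [81]}: π^{-1}(V) = {80, 81} ∉ τ ✗.
  V = {[78=79], [80], [81]}: π^{-1}(V) = {78, 79, 80, 81} ∈ τ ✓.
Open sets in the quotient: τ_Q = {{}, {[78=79], [80]}, {[78=79], [80], [81]}} (3 elements).


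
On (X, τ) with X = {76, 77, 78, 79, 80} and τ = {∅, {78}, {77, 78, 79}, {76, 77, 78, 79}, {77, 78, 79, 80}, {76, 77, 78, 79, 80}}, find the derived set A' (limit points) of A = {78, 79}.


A' = {76, 77, 79, 80}

For each x ∈ X, list the open sets U ∈ τ with x ∈ U, then check whether U ∩ (A ∖ {x}) ≠ ∅ for every such U.
  x = 76: opens ∋ x are {76, 77, 78, 79}, {76, 77, 78, 79, 80}; each meets A ∖ {76}, so x IS a limit point.
  x = 77: opens ∋ x are {77, 78, 79}, {76, 77, 78, 79}, {77, 78, 79, 80}, {76, 77, 78, 79, 80}; each meets A ∖ {77}, so x IS a limit point.
  x = 78: open {78} ∋ x has {78} ∩ (A ∖ {78}) = ∅, so x is NOT a limit point.
  x = 79: opens ∋ x are {77, 78, 79}, {76, 77, 78, 79}, {77, 78, 79, 80}, {76, 77, 78, 79, 80}; each meets A ∖ {79}, so x IS a limit point.
  x = 80: opens ∋ x are {77, 78, 79, 80}, {76, 77, 78, 79, 80}; each meets A ∖ {80}, so x IS a limit point.
Collecting: A' = {76, 77, 79, 80}.
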